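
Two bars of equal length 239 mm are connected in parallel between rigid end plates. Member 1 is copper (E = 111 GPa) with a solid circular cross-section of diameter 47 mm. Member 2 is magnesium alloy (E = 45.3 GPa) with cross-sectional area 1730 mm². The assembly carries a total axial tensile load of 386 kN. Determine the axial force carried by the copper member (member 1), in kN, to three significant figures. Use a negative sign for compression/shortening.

A_1 = 1735 mm².
Equal strain + equilibrium ⇒ each member carries load in proportion to AE: A₁E₁ = 192600000 N, A₂E₂ = 78370000 N, ΣAE = 270900000 N.
F₁ = P·A₁E₁/ΣAE = 386000·192600000/270900000 = 274400 N.

274 kN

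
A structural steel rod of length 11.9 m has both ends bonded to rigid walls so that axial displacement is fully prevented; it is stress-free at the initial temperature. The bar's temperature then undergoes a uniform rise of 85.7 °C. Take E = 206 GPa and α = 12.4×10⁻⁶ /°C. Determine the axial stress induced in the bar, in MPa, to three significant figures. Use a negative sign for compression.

-219 MPa

Free thermal expansion αLΔT = 12.4e-6 · 11900 · 85.7 = 12.65 mm.
The walls impose strain ε = −(12.65)/11900 = -1.0627e-03; σ = Eε = 206000 · -1.0627e-03 = -218.9 MPa.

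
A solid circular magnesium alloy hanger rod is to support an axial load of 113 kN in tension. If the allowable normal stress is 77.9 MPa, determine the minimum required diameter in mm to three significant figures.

Required area A ≥ P/σ_allow = 113000/77.9 = 1451 mm².
For a solid circular section, d ≥ √(4A/π) = 42.98 mm.

43.0 mm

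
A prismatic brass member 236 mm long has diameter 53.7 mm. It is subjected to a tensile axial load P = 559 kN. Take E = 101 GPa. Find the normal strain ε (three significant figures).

0.00244

A = 2265 mm².
σ = N/A = 246.8 MPa; ε = σ/E = 246.8/101000 = 2.444e-03.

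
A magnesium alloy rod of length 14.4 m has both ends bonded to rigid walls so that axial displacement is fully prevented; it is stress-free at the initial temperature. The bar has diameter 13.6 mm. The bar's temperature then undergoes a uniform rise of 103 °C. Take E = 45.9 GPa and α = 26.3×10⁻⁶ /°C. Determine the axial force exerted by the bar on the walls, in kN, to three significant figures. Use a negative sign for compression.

-18.1 kN

Free thermal expansion αLΔT = 26.3e-6 · 14400 · 103 = 39.01 mm.
The walls impose strain ε = −(39.01)/14400 = -2.7089e-03; σ = Eε = 45900 · -2.7089e-03 = -124.3 MPa.
Wall reaction R = σ·A = -124.3·145.3 = -18060 N = -18.06 kN.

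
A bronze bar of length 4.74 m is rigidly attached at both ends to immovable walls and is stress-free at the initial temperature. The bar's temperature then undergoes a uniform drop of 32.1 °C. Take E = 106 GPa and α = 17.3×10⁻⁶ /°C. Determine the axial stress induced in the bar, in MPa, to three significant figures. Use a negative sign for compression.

Free thermal expansion αLΔT = 17.3e-6 · 4740 · -32.1 = -2.632 mm.
The walls impose strain ε = −(-2.632)/4740 = 5.5533e-04; σ = Eε = 106000 · 5.5533e-04 = 58.86 MPa.

58.9 MPa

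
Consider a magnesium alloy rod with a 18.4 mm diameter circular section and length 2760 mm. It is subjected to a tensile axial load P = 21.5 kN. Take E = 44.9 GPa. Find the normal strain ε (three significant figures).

A = 265.9 mm².
σ = N/A = 80.86 MPa; ε = σ/E = 80.86/44900 = 1.801e-03.

0.00180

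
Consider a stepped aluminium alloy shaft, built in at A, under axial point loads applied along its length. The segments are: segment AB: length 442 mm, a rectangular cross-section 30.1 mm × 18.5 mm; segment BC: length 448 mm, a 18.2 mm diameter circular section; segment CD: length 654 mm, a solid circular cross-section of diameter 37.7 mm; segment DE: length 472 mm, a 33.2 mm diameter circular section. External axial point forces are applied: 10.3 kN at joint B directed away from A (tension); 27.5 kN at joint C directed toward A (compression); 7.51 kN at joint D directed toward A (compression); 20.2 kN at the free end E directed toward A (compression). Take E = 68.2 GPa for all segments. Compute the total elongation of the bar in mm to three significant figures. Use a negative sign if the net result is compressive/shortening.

-2.32 mm

Internal axial forces (sectioning from the free end, tension +): N_DE = -20.2 kN, N_CD = -27.71 kN, N_BC = -55.21 kN, N_AB = -44.91 kN.
A_AB = 556.9 mm².
A_BC = 260.2 mm².
A_CD = 1116 mm².
A_DE = 865.7 mm².
δ_AB = -44910·442/(556.9·68200) = -0.5227 mm
δ_BC = -55210·448/(260.2·68200) = -1.394 mm
δ_CD = -27710·654/(1116·68200) = -0.238 mm
δ_DE = -20200·472/(865.7·68200) = -0.1615 mm
δ = Σδ_i = -2.316 mm.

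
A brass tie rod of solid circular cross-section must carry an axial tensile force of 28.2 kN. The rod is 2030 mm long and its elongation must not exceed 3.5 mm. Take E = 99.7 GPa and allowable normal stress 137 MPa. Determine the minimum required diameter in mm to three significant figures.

Required area A ≥ P/σ_allow = 28200/137 = 205.8 mm².
For a solid circular section, d ≥ √(4A/π) = 16.19 mm.
Elongation limit: A ≥ PL/(Eδ_allow) = 28200·2030/(99700·3.5) = 164.1 mm² ⇒ d ≥ 14.45 mm.
The stress limit governs.

16.2 mm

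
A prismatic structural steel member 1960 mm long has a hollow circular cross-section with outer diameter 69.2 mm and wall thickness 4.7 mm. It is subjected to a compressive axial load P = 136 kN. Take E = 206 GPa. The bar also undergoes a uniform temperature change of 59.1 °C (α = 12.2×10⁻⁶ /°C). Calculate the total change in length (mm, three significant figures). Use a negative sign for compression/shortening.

0.0545 mm

A = 952.4 mm².
δ_mech = NL/(AE) = -136000·1960/(952.4·206000) = -1.359 mm.
δ_thermal = αLΔT = 12.2e-6·1960·59.1 = 1.413 mm.
δ = δ_mech + δ_thermal = 0.05451 mm.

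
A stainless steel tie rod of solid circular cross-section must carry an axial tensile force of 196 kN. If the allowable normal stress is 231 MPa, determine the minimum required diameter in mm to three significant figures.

32.9 mm

Required area A ≥ P/σ_allow = 196000/231 = 848.5 mm².
For a solid circular section, d ≥ √(4A/π) = 32.87 mm.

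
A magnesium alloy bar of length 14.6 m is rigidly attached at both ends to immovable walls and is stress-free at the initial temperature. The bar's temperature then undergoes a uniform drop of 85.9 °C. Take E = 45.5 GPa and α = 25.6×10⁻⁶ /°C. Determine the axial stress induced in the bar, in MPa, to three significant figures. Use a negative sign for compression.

100 MPa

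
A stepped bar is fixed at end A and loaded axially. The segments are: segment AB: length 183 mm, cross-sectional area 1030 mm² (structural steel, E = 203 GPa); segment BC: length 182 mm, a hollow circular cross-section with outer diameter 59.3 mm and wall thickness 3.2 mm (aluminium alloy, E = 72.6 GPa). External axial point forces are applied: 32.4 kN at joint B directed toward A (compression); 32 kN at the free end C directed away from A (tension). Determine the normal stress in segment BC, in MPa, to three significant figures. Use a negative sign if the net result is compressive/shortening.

56.7 MPa

Internal axial forces (sectioning from the free end, tension +): N_BC = 32 kN, N_AB = -0.4 kN.
A_BC = 564 mm².
σ_BC = N_BC/A_BC = 32000/564 = 56.74 MPa.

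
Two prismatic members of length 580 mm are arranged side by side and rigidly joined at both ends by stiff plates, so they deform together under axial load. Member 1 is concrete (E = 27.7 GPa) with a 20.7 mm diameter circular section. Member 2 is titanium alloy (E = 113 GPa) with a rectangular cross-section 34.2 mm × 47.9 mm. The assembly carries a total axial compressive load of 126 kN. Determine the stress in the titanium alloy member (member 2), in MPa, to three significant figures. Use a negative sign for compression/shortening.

-73.2 MPa

A_1 = 336.5 mm².
A_2 = 1638 mm².
Equal strain + equilibrium ⇒ each member carries load in proportion to AE: A₁E₁ = 9322000 N, A₂E₂ = 185100000 N, ΣAE = 194400000 N.
σ₂ = P·E₂/ΣAE = -126000·113000/194400000 = -73.23 MPa.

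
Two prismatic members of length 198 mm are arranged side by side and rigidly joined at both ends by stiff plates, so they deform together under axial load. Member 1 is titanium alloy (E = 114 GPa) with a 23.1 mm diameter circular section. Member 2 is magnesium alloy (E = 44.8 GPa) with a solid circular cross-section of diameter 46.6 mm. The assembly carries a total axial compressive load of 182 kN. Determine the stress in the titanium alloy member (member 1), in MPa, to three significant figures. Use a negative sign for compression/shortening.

A_1 = 419.1 mm².
A_2 = 1706 mm².
Equal strain + equilibrium ⇒ each member carries load in proportion to AE: A₁E₁ = 47780000 N, A₂E₂ = 76410000 N, ΣAE = 124200000 N.
σ₁ = P·E₁/ΣAE = -182000·114000/124200000 = -167.1 MPa.

-167 MPa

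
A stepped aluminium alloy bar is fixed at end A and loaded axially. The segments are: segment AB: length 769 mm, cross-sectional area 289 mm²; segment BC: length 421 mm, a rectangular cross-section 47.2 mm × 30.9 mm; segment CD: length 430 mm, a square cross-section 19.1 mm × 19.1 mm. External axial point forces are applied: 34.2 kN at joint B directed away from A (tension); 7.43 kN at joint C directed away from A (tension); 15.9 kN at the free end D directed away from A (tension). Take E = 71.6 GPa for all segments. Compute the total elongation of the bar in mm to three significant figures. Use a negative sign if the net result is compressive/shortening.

2.49 mm

Internal axial forces (sectioning from the free end, tension +): N_CD = 15.9 kN, N_BC = 23.33 kN, N_AB = 57.53 kN.
A_BC = 1458 mm².
A_CD = 364.8 mm².
δ_AB = 57530·769/(289·71600) = 2.138 mm
δ_BC = 23330·421/(1458·71600) = 0.09406 mm
δ_CD = 15900·430/(364.8·71600) = 0.2617 mm
δ = Σδ_i = 2.494 mm.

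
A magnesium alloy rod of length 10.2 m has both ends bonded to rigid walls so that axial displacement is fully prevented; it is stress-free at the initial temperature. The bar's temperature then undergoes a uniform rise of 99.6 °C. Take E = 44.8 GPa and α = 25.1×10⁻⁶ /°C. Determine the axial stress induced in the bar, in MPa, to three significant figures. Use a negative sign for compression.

-112 MPa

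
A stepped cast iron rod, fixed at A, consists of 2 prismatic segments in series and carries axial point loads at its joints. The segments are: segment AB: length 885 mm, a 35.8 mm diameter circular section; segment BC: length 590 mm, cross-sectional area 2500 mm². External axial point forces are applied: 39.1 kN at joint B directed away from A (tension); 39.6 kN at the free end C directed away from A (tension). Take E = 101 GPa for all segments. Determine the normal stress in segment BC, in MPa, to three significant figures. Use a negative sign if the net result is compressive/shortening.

15.8 MPa

Internal axial forces (sectioning from the free end, tension +): N_BC = 39.6 kN, N_AB = 78.7 kN.
σ_BC = N_BC/A_BC = 39600/2500 = 15.84 MPa.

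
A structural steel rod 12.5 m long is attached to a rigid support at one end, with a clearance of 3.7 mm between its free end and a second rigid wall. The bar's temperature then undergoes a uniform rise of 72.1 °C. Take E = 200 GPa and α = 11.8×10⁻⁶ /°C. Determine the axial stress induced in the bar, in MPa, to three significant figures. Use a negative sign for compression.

Free thermal expansion αLΔT = 11.8e-6 · 12500 · 72.1 = 10.63 mm.
The walls engage after the gap closes; constrained expansion = 10.63 − 3.7 = 6.935 mm.
The walls impose strain ε = −(6.935)/12500 = -5.5478e-04; σ = Eε = 200000 · -5.5478e-04 = -111 MPa.

-111 MPa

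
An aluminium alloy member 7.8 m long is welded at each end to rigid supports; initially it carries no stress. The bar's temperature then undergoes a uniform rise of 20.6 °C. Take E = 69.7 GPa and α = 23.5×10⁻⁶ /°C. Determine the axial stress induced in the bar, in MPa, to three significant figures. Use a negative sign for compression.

-33.7 MPa

Free thermal expansion αLΔT = 23.5e-6 · 7800 · 20.6 = 3.776 mm.
The walls impose strain ε = −(3.776)/7800 = -4.8410e-04; σ = Eε = 69700 · -4.8410e-04 = -33.74 MPa.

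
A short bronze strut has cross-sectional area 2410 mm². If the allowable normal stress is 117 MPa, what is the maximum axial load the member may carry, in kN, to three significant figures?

P_max = σ_allow · A = 117 · 2410 = 282000 N = 282 kN.

282 kN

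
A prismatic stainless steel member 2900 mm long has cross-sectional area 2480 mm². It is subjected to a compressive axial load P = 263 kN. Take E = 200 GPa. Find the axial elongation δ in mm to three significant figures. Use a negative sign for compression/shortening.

-1.54 mm

δ_mech = NL/(AE) = -263000·2900/(2480·200000) = -1.538 mm.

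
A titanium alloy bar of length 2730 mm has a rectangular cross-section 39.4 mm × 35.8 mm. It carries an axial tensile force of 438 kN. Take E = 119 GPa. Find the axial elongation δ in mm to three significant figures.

7.12 mm

A = 1411 mm².
δ_mech = NL/(AE) = 438000·2730/(1411·119000) = 7.124 mm.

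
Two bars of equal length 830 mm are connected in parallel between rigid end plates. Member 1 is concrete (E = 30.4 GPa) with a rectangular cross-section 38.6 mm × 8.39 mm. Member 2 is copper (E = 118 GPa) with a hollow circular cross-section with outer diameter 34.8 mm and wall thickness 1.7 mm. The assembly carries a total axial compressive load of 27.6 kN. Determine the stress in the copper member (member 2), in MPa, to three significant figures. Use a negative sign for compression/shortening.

-106 MPa

A_1 = 323.9 mm².
A_2 = 176.8 mm².
Equal strain + equilibrium ⇒ each member carries load in proportion to AE: A₁E₁ = 9845000 N, A₂E₂ = 20860000 N, ΣAE = 30700000 N.
σ₂ = P·E₂/ΣAE = -27600·118000/30700000 = -106.1 MPa.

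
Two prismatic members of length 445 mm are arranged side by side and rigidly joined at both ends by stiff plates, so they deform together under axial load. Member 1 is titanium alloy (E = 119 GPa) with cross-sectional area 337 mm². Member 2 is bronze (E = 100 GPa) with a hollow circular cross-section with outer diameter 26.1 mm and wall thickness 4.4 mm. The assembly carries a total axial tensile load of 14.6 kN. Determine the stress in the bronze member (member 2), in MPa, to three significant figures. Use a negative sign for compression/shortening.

20.8 MPa

A_2 = 300 mm².
Equal strain + equilibrium ⇒ each member carries load in proportion to AE: A₁E₁ = 40100000 N, A₂E₂ = 30000000 N, ΣAE = 70100000 N.
σ₂ = P·E₂/ΣAE = 14600·100000/70100000 = 20.83 MPa.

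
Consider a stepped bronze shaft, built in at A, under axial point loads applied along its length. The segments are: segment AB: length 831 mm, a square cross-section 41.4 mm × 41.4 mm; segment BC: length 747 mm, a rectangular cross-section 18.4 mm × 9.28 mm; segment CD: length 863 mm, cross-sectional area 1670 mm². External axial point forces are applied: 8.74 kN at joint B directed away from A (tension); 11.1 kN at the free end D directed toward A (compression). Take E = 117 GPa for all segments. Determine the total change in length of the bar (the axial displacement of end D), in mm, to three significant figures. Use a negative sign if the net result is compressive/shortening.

-0.474 mm

Internal axial forces (sectioning from the free end, tension +): N_CD = -11.1 kN, N_BC = -11.1 kN, N_AB = -2.36 kN.
A_AB = 1714 mm².
A_BC = 170.8 mm².
δ_AB = -2360·831/(1714·117000) = -0.00978 mm
δ_BC = -11100·747/(170.8·117000) = -0.415 mm
δ_CD = -11100·863/(1670·117000) = -0.04903 mm
δ = Σδ_i = -0.4738 mm.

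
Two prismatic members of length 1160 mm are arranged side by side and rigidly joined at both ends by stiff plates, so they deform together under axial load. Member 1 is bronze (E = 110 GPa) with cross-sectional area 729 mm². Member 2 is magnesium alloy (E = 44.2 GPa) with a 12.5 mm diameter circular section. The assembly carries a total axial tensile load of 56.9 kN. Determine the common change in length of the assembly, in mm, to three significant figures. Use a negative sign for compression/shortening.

0.771 mm

A_2 = 122.7 mm².
Equal strain + equilibrium ⇒ each member carries load in proportion to AE: A₁E₁ = 80190000 N, A₂E₂ = 5424000 N, ΣAE = 85610000 N.
δ = PL/ΣAE = 56900·1160/85610000 = 0.7709 mm.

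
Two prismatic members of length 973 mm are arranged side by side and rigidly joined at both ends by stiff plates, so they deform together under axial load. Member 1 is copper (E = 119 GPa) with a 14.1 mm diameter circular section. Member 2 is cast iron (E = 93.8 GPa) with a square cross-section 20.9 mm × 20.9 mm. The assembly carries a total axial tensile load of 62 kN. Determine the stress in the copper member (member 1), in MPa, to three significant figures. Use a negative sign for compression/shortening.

124 MPa

A_1 = 156.1 mm².
A_2 = 436.8 mm².
Equal strain + equilibrium ⇒ each member carries load in proportion to AE: A₁E₁ = 18580000 N, A₂E₂ = 40970000 N, ΣAE = 59550000 N.
σ₁ = P·E₁/ΣAE = 62000·119000/59550000 = 123.9 MPa.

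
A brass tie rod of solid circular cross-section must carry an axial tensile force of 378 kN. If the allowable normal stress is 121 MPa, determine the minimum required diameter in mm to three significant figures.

63.1 mm

Required area A ≥ P/σ_allow = 378000/121 = 3124 mm².
For a solid circular section, d ≥ √(4A/π) = 63.07 mm.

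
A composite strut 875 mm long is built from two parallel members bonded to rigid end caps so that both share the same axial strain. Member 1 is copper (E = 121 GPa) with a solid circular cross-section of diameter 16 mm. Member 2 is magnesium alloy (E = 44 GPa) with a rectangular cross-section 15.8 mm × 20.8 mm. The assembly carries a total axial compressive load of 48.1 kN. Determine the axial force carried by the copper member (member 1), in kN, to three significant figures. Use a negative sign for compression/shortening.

-30.2 kN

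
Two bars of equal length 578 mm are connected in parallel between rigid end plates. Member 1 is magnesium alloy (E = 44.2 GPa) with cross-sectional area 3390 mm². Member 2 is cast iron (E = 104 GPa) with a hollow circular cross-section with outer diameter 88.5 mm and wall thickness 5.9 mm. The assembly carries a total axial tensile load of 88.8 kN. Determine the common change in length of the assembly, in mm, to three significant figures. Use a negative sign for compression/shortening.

A_2 = 1531 mm².
Equal strain + equilibrium ⇒ each member carries load in proportion to AE: A₁E₁ = 149800000 N, A₂E₂ = 159200000 N, ΣAE = 309100000 N.
δ = PL/ΣAE = 88800·578/309100000 = 0.1661 mm.

0.166 mm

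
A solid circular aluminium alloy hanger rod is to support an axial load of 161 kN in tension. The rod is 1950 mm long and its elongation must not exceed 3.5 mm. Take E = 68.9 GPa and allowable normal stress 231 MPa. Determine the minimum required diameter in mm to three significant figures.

40.7 mm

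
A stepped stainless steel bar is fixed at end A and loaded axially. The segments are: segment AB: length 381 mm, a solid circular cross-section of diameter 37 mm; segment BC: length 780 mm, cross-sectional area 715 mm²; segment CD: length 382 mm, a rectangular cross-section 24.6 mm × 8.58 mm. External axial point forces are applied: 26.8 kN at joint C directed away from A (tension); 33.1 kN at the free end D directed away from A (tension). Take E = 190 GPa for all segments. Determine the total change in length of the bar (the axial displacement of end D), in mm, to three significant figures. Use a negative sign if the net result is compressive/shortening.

Internal axial forces (sectioning from the free end, tension +): N_CD = 33.1 kN, N_BC = 59.9 kN, N_AB = 59.9 kN.
A_AB = 1075 mm².
A_CD = 211.1 mm².
δ_AB = 59900·381/(1075·190000) = 0.1117 mm
δ_BC = 59900·780/(715·190000) = 0.3439 mm
δ_CD = 33100·382/(211.1·190000) = 0.3153 mm
δ = Σδ_i = 0.7709 mm.

0.771 mm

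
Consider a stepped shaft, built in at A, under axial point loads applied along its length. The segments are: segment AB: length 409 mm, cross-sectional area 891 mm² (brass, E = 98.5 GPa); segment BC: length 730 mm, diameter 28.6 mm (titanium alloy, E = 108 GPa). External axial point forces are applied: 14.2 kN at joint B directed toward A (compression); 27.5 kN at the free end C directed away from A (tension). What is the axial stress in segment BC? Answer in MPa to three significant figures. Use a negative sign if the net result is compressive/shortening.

42.8 MPa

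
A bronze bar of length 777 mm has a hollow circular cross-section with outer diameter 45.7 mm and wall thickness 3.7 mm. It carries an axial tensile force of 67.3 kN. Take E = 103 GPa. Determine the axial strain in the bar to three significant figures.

0.00134

A = 488.2 mm².
σ = N/A = 137.9 MPa; ε = σ/E = 137.9/103000 = 1.338e-03.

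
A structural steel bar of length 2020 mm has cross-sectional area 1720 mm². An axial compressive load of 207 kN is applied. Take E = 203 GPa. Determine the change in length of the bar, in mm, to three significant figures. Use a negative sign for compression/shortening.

-1.20 mm

δ_mech = NL/(AE) = -207000·2020/(1720·203000) = -1.198 mm.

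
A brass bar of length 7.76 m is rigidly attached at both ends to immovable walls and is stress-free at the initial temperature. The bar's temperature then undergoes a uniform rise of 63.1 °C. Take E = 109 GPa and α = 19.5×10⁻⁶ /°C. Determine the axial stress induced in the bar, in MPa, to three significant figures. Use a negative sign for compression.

-134 MPa

Free thermal expansion αLΔT = 19.5e-6 · 7760 · 63.1 = 9.548 mm.
The walls impose strain ε = −(9.548)/7760 = -1.2304e-03; σ = Eε = 109000 · -1.2304e-03 = -134.1 MPa.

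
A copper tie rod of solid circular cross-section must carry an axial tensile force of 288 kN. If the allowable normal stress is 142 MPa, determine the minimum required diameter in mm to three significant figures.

50.8 mm

Required area A ≥ P/σ_allow = 288000/142 = 2028 mm².
For a solid circular section, d ≥ √(4A/π) = 50.82 mm.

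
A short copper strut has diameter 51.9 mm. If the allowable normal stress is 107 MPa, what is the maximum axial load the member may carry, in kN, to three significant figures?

226 kN

A = 2116 mm².
P_max = σ_allow · A = 107 · 2116 = 226400 N = 226.4 kN.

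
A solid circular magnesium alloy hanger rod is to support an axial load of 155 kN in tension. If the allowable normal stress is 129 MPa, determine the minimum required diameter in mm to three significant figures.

39.1 mm

Required area A ≥ P/σ_allow = 155000/129 = 1202 mm².
For a solid circular section, d ≥ √(4A/π) = 39.11 mm.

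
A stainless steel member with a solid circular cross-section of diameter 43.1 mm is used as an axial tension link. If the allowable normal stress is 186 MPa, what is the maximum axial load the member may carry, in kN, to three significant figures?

A = 1459 mm².
P_max = σ_allow · A = 186 · 1459 = 271400 N = 271.4 kN.

271 kN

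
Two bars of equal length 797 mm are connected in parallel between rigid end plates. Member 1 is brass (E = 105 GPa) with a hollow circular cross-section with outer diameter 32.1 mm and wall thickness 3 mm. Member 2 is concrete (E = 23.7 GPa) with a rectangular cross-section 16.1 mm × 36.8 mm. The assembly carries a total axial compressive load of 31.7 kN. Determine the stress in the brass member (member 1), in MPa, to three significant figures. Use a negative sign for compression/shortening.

-77.7 MPa

A_1 = 274.3 mm².
A_2 = 592.5 mm².
Equal strain + equilibrium ⇒ each member carries load in proportion to AE: A₁E₁ = 28800000 N, A₂E₂ = 14040000 N, ΣAE = 42840000 N.
σ₁ = P·E₁/ΣAE = -31700·105000/42840000 = -77.7 MPa.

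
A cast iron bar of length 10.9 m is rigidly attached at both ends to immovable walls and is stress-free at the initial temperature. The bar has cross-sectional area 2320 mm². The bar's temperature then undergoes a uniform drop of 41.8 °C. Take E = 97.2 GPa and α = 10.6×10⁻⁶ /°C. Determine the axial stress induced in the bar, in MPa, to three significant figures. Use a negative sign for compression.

Free thermal expansion αLΔT = 10.6e-6 · 10900 · -41.8 = -4.83 mm.
The walls impose strain ε = −(-4.83)/10900 = 4.4308e-04; σ = Eε = 97200 · 4.4308e-04 = 43.07 MPa.

43.1 MPa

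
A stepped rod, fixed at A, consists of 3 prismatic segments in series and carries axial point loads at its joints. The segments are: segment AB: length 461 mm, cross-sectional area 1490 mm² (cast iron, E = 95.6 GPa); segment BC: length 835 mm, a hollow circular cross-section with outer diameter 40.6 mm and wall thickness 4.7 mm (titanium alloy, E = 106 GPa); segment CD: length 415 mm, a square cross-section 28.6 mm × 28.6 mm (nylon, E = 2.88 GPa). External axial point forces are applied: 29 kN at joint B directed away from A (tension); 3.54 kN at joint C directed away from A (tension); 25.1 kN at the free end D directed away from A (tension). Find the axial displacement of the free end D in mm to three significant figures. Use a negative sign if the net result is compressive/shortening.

5.03 mm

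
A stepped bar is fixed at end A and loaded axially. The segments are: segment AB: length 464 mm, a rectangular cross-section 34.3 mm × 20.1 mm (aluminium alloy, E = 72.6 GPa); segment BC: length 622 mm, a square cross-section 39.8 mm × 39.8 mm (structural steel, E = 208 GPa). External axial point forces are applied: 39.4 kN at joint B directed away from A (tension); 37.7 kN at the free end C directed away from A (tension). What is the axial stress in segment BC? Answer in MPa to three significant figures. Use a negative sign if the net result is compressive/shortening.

Internal axial forces (sectioning from the free end, tension +): N_BC = 37.7 kN, N_AB = 77.1 kN.
A_BC = 1584 mm².
σ_BC = N_BC/A_BC = 37700/1584 = 23.8 MPa.

23.8 MPa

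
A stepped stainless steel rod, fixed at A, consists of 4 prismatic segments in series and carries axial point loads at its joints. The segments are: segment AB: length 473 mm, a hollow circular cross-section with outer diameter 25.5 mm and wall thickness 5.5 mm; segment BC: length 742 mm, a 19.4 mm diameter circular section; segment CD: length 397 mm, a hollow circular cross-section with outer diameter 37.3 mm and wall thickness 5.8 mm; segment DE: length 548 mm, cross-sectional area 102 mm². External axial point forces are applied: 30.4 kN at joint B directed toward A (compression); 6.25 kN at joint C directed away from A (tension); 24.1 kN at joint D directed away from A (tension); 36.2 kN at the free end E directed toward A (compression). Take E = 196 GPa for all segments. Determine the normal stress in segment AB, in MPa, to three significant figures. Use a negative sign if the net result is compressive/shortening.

-105 MPa

Internal axial forces (sectioning from the free end, tension +): N_DE = -36.2 kN, N_CD = -12.1 kN, N_BC = -5.85 kN, N_AB = -36.25 kN.
A_AB = 345.6 mm².
σ_AB = N_AB/A_AB = -36250/345.6 = -104.9 MPa.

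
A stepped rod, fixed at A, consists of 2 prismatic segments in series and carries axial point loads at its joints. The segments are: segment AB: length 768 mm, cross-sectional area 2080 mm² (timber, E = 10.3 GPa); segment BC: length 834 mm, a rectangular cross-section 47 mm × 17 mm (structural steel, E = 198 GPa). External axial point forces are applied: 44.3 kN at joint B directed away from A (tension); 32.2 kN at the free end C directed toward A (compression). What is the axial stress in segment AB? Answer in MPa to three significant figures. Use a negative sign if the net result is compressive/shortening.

Internal axial forces (sectioning from the free end, tension +): N_BC = -32.2 kN, N_AB = 12.1 kN.
σ_AB = N_AB/A_AB = 12100/2080 = 5.817 MPa.

5.82 MPa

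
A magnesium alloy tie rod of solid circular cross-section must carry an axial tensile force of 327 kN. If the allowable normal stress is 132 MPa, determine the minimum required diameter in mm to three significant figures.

Required area A ≥ P/σ_allow = 327000/132 = 2477 mm².
For a solid circular section, d ≥ √(4A/π) = 56.16 mm.

56.2 mm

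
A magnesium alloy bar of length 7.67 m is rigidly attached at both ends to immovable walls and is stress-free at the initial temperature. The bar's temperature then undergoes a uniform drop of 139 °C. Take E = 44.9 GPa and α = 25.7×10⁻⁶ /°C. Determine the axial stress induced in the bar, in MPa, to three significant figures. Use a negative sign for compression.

160 MPa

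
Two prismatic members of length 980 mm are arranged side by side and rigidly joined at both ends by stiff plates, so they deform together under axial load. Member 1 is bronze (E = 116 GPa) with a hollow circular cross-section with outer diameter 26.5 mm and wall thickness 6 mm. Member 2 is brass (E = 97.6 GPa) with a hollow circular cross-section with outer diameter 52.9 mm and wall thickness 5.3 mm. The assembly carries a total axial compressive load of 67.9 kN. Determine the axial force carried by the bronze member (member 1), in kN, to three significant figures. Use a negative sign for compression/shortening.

-24.9 kN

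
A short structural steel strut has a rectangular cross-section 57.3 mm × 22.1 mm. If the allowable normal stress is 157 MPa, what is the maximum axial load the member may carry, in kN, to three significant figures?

A = 1266 mm².
P_max = σ_allow · A = 157 · 1266 = 198800 N = 198.8 kN.

199 kN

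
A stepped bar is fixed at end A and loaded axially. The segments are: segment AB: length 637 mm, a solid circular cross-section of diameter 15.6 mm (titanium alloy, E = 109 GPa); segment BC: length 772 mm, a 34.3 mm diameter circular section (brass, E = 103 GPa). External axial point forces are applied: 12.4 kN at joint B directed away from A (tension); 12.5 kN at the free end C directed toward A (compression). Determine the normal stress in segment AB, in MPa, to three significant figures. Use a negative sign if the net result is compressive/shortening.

-0.523 MPa

Internal axial forces (sectioning from the free end, tension +): N_BC = -12.5 kN, N_AB = -0.1 kN.
A_AB = 191.1 mm².
σ_AB = N_AB/A_AB = -100/191.1 = -0.5232 MPa.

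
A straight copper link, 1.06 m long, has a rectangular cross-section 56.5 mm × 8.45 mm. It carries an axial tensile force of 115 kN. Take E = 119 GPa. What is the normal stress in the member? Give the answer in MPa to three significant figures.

241 MPa

A = 477.4 mm².
σ = N/A = 115000/477.4 = 240.9 MPa.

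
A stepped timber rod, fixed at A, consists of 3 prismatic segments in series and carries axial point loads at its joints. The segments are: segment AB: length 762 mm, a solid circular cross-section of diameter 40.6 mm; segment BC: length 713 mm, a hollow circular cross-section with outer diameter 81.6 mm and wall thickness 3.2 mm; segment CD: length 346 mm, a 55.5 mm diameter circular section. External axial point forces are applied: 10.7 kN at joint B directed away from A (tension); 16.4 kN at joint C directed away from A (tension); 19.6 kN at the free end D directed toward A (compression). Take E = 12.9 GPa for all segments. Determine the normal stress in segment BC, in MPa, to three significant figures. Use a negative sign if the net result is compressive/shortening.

-4.06 MPa

Internal axial forces (sectioning from the free end, tension +): N_CD = -19.6 kN, N_BC = -3.2 kN, N_AB = 7.5 kN.
A_BC = 788.2 mm².
σ_BC = N_BC/A_BC = -3200/788.2 = -4.06 MPa.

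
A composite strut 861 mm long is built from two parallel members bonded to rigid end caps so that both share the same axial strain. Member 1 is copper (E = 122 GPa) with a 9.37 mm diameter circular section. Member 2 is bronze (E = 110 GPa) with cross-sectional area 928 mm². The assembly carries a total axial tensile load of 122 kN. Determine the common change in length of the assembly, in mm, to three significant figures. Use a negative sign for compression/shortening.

0.951 mm

A_1 = 68.96 mm².
Equal strain + equilibrium ⇒ each member carries load in proportion to AE: A₁E₁ = 8413000 N, A₂E₂ = 102100000 N, ΣAE = 110500000 N.
δ = PL/ΣAE = 122000·861/110500000 = 0.9507 mm.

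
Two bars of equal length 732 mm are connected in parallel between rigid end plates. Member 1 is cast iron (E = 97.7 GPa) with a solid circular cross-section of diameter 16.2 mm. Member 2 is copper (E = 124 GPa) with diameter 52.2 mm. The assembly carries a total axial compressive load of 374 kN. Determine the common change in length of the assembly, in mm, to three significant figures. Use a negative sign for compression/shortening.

-0.959 mm

A_1 = 206.1 mm².
A_2 = 2140 mm².
Equal strain + equilibrium ⇒ each member carries load in proportion to AE: A₁E₁ = 20140000 N, A₂E₂ = 265400000 N, ΣAE = 285500000 N.
δ = PL/ΣAE = -374000·732/285500000 = -0.9589 mm.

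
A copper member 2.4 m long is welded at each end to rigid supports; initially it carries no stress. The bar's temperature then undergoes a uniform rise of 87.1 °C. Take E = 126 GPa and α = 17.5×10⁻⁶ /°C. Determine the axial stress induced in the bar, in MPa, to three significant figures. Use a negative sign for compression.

-192 MPa

Free thermal expansion αLΔT = 17.5e-6 · 2400 · 87.1 = 3.658 mm.
The walls impose strain ε = −(3.658)/2400 = -1.5242e-03; σ = Eε = 126000 · -1.5242e-03 = -192.1 MPa.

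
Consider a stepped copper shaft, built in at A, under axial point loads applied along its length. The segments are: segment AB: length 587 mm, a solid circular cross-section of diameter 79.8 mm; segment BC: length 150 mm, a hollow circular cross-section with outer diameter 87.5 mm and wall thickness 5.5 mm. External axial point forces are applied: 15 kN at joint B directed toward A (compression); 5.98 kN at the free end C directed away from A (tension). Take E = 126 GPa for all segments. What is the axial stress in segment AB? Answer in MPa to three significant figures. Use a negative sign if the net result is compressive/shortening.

Internal axial forces (sectioning from the free end, tension +): N_BC = 5.98 kN, N_AB = -9.02 kN.
A_AB = 5001 mm².
σ_AB = N_AB/A_AB = -9020/5001 = -1.803 MPa.

-1.80 MPa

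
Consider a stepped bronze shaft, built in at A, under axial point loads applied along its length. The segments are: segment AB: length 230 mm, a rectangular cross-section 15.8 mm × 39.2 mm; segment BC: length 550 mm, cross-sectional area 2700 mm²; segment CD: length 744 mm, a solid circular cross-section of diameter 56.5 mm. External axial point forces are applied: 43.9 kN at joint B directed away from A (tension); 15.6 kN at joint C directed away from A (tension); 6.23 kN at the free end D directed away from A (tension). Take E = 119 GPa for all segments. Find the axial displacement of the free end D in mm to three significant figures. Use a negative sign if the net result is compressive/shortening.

Internal axial forces (sectioning from the free end, tension +): N_CD = 6.23 kN, N_BC = 21.83 kN, N_AB = 65.73 kN.
A_AB = 619.4 mm².
A_CD = 2507 mm².
δ_AB = 65730·230/(619.4·119000) = 0.2051 mm
δ_BC = 21830·550/(2700·119000) = 0.03737 mm
δ_CD = 6230·744/(2507·119000) = 0.01554 mm
δ = Σδ_i = 0.258 mm.

0.258 mm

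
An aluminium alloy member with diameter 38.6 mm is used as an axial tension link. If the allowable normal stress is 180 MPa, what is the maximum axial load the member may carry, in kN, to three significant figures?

211 kN

A = 1170 mm².
P_max = σ_allow · A = 180 · 1170 = 210600 N = 210.6 kN.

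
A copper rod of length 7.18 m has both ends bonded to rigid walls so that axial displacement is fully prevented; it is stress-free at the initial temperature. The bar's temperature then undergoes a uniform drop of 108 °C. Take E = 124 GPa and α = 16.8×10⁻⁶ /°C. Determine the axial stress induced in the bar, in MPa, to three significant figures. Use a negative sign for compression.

Free thermal expansion αLΔT = 16.8e-6 · 7180 · -108 = -13.03 mm.
The walls impose strain ε = −(-13.03)/7180 = 1.8144e-03; σ = Eε = 124000 · 1.8144e-03 = 225 MPa.

225 MPa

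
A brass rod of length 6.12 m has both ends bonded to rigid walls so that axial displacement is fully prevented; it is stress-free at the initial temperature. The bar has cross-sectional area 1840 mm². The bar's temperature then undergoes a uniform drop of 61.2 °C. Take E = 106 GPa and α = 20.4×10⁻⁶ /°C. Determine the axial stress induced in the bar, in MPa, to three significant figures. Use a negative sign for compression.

Free thermal expansion αLΔT = 20.4e-6 · 6120 · -61.2 = -7.641 mm.
The walls impose strain ε = −(-7.641)/6120 = 1.2485e-03; σ = Eε = 106000 · 1.2485e-03 = 132.3 MPa.

132 MPa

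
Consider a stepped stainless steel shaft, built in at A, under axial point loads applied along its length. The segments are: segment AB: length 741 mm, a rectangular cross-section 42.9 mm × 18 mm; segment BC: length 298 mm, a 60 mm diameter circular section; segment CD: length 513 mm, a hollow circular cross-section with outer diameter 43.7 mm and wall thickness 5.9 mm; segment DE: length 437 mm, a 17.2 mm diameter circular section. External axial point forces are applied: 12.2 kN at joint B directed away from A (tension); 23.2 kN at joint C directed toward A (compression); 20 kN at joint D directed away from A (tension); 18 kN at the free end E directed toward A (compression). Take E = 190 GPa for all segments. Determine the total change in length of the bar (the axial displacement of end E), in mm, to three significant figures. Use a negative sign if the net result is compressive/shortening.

-0.228 mm

Internal axial forces (sectioning from the free end, tension +): N_DE = -18 kN, N_CD = 2 kN, N_BC = -21.2 kN, N_AB = -9 kN.
A_AB = 772.2 mm².
A_BC = 2827 mm².
A_CD = 700.6 mm².
A_DE = 232.4 mm².
δ_AB = -9000·741/(772.2·190000) = -0.04545 mm
δ_BC = -21200·298/(2827·190000) = -0.01176 mm
δ_CD = 2000·513/(700.6·190000) = 0.007707 mm
δ_DE = -18000·437/(232.4·190000) = -0.1782 mm
δ = Σδ_i = -0.2277 mm.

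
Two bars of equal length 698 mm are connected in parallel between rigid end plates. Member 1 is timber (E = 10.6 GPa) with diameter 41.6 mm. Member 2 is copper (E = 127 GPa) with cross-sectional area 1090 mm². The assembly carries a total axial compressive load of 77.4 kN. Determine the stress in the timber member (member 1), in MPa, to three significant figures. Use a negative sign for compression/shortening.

-5.37 MPa

A_1 = 1359 mm².
Equal strain + equilibrium ⇒ each member carries load in proportion to AE: A₁E₁ = 14410000 N, A₂E₂ = 138400000 N, ΣAE = 152800000 N.
σ₁ = P·E₁/ΣAE = -77400·10600/152800000 = -5.368 MPa.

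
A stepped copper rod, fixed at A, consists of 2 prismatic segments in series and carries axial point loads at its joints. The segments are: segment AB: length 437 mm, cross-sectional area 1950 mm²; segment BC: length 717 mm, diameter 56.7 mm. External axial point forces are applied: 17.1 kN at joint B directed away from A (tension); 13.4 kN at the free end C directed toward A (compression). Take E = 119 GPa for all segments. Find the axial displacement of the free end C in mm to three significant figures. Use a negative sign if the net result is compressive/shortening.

-0.0250 mm

Internal axial forces (sectioning from the free end, tension +): N_BC = -13.4 kN, N_AB = 3.7 kN.
A_BC = 2525 mm².
δ_AB = 3700·437/(1950·119000) = 0.006968 mm
δ_BC = -13400·717/(2525·119000) = -0.03198 mm
δ = Σδ_i = -0.02501 mm.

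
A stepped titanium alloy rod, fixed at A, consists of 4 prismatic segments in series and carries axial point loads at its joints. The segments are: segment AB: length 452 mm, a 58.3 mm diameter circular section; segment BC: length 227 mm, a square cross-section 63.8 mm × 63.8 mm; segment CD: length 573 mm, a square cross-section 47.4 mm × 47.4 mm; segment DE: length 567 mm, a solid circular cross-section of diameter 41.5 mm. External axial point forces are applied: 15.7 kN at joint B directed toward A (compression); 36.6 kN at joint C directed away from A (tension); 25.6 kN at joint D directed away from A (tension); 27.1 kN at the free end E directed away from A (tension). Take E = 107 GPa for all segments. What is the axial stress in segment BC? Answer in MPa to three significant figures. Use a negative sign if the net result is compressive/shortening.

Internal axial forces (sectioning from the free end, tension +): N_DE = 27.1 kN, N_CD = 52.7 kN, N_BC = 89.3 kN, N_AB = 73.6 kN.
A_BC = 4070 mm².
σ_BC = N_BC/A_BC = 89300/4070 = 21.94 MPa.

21.9 MPa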